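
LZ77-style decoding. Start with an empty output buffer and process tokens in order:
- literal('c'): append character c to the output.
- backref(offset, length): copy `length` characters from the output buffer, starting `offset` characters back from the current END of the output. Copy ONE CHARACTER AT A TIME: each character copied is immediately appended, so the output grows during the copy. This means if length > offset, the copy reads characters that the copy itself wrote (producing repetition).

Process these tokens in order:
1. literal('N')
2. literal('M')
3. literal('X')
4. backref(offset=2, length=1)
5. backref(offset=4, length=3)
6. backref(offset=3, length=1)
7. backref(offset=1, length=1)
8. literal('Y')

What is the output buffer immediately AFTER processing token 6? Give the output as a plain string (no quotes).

Token 1: literal('N'). Output: "N"
Token 2: literal('M'). Output: "NM"
Token 3: literal('X'). Output: "NMX"
Token 4: backref(off=2, len=1). Copied 'M' from pos 1. Output: "NMXM"
Token 5: backref(off=4, len=3). Copied 'NMX' from pos 0. Output: "NMXMNMX"
Token 6: backref(off=3, len=1). Copied 'N' from pos 4. Output: "NMXMNMXN"

Answer: NMXMNMXN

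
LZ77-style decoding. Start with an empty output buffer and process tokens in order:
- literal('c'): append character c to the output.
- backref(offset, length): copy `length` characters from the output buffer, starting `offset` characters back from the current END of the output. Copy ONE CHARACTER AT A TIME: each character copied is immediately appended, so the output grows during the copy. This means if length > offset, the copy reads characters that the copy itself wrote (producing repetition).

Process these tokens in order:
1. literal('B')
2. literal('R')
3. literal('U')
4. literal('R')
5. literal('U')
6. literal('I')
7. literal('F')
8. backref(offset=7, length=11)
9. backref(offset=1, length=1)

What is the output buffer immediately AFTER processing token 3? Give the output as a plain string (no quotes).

Answer: BRU

Derivation:
Token 1: literal('B'). Output: "B"
Token 2: literal('R'). Output: "BR"
Token 3: literal('U'). Output: "BRU"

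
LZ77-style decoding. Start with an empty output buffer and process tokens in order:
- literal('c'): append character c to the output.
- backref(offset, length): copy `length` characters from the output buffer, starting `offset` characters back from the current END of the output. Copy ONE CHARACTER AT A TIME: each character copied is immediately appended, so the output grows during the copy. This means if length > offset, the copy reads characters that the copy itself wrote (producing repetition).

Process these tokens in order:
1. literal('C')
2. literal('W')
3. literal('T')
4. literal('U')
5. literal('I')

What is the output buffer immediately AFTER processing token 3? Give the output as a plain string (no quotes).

Answer: CWT

Derivation:
Token 1: literal('C'). Output: "C"
Token 2: literal('W'). Output: "CW"
Token 3: literal('T'). Output: "CWT"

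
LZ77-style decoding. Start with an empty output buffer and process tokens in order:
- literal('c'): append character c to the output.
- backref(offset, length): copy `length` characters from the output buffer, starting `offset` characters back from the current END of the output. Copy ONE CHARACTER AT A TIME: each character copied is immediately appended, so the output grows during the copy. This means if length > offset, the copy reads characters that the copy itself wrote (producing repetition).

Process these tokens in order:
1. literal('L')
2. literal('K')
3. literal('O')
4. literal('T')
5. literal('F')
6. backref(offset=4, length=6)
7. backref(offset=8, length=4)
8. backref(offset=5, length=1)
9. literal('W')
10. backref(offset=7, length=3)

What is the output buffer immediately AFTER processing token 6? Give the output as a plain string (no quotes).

Answer: LKOTFKOTFKO

Derivation:
Token 1: literal('L'). Output: "L"
Token 2: literal('K'). Output: "LK"
Token 3: literal('O'). Output: "LKO"
Token 4: literal('T'). Output: "LKOT"
Token 5: literal('F'). Output: "LKOTF"
Token 6: backref(off=4, len=6) (overlapping!). Copied 'KOTFKO' from pos 1. Output: "LKOTFKOTFKO"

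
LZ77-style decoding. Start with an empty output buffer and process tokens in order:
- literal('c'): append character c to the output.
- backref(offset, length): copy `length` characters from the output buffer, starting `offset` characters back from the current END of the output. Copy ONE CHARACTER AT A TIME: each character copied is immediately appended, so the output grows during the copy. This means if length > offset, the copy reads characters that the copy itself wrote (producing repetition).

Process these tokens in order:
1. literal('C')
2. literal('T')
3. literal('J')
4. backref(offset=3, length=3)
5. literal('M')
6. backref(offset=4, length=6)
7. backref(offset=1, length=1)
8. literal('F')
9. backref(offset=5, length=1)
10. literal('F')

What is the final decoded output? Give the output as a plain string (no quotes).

Answer: CTJCTJMCTJMCTTFMF

Derivation:
Token 1: literal('C'). Output: "C"
Token 2: literal('T'). Output: "CT"
Token 3: literal('J'). Output: "CTJ"
Token 4: backref(off=3, len=3). Copied 'CTJ' from pos 0. Output: "CTJCTJ"
Token 5: literal('M'). Output: "CTJCTJM"
Token 6: backref(off=4, len=6) (overlapping!). Copied 'CTJMCT' from pos 3. Output: "CTJCTJMCTJMCT"
Token 7: backref(off=1, len=1). Copied 'T' from pos 12. Output: "CTJCTJMCTJMCTT"
Token 8: literal('F'). Output: "CTJCTJMCTJMCTTF"
Token 9: backref(off=5, len=1). Copied 'M' from pos 10. Output: "CTJCTJMCTJMCTTFM"
Token 10: literal('F'). Output: "CTJCTJMCTJMCTTFMF"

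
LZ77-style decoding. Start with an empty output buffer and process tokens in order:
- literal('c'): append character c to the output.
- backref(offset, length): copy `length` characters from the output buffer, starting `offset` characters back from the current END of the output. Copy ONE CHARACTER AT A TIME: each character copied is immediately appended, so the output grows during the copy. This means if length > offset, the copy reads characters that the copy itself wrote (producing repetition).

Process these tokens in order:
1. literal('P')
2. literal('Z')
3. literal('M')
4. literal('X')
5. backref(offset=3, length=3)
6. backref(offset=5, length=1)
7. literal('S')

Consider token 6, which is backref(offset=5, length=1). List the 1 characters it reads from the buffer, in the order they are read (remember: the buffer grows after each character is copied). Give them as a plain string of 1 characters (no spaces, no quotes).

Token 1: literal('P'). Output: "P"
Token 2: literal('Z'). Output: "PZ"
Token 3: literal('M'). Output: "PZM"
Token 4: literal('X'). Output: "PZMX"
Token 5: backref(off=3, len=3). Copied 'ZMX' from pos 1. Output: "PZMXZMX"
Token 6: backref(off=5, len=1). Buffer before: "PZMXZMX" (len 7)
  byte 1: read out[2]='M', append. Buffer now: "PZMXZMXM"

Answer: M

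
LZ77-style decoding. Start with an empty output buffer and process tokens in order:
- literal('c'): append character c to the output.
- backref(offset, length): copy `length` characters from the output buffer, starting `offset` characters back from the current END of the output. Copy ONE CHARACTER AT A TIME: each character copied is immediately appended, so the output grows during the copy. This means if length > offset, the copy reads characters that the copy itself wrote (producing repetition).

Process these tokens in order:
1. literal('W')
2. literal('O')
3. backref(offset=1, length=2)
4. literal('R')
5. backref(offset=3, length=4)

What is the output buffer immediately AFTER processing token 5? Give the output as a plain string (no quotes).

Answer: WOOOROORO

Derivation:
Token 1: literal('W'). Output: "W"
Token 2: literal('O'). Output: "WO"
Token 3: backref(off=1, len=2) (overlapping!). Copied 'OO' from pos 1. Output: "WOOO"
Token 4: literal('R'). Output: "WOOOR"
Token 5: backref(off=3, len=4) (overlapping!). Copied 'OORO' from pos 2. Output: "WOOOROORO"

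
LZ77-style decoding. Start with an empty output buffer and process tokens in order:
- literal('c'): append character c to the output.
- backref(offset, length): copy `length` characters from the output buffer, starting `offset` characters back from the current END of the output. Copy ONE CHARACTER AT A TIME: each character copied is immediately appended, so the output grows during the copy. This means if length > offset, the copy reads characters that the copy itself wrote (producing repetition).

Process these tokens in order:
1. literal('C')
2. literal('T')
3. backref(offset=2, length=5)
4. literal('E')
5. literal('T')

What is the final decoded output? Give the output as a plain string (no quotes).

Token 1: literal('C'). Output: "C"
Token 2: literal('T'). Output: "CT"
Token 3: backref(off=2, len=5) (overlapping!). Copied 'CTCTC' from pos 0. Output: "CTCTCTC"
Token 4: literal('E'). Output: "CTCTCTCE"
Token 5: literal('T'). Output: "CTCTCTCET"

Answer: CTCTCTCET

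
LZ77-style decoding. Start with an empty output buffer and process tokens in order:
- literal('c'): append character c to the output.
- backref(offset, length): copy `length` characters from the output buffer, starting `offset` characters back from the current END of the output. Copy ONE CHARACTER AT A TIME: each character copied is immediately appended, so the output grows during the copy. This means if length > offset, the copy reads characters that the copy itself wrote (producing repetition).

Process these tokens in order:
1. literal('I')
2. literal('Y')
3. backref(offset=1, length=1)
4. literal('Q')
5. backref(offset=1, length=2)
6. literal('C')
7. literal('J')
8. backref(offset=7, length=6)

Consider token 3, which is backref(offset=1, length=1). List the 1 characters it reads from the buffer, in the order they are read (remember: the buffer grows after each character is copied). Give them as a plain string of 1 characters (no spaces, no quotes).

Token 1: literal('I'). Output: "I"
Token 2: literal('Y'). Output: "IY"
Token 3: backref(off=1, len=1). Buffer before: "IY" (len 2)
  byte 1: read out[1]='Y', append. Buffer now: "IYY"

Answer: Y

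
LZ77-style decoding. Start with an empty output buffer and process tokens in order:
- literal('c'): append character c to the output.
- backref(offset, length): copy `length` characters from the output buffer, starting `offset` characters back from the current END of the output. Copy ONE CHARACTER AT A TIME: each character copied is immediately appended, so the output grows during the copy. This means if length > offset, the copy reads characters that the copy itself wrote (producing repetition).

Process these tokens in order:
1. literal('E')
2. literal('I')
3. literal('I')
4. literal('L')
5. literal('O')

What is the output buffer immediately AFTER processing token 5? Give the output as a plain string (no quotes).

Token 1: literal('E'). Output: "E"
Token 2: literal('I'). Output: "EI"
Token 3: literal('I'). Output: "EII"
Token 4: literal('L'). Output: "EIIL"
Token 5: literal('O'). Output: "EIILO"

Answer: EIILO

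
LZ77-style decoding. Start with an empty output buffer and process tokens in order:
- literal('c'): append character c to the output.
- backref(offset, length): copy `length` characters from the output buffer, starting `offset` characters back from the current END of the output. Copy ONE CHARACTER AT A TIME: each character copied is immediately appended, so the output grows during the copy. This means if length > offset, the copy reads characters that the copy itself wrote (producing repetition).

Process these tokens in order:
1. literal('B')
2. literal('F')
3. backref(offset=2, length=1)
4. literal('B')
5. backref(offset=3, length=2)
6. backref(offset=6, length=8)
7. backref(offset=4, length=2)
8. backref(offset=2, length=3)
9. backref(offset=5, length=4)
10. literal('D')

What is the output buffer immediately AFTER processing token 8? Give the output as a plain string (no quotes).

Token 1: literal('B'). Output: "B"
Token 2: literal('F'). Output: "BF"
Token 3: backref(off=2, len=1). Copied 'B' from pos 0. Output: "BFB"
Token 4: literal('B'). Output: "BFBB"
Token 5: backref(off=3, len=2). Copied 'FB' from pos 1. Output: "BFBBFB"
Token 6: backref(off=6, len=8) (overlapping!). Copied 'BFBBFBBF' from pos 0. Output: "BFBBFBBFBBFBBF"
Token 7: backref(off=4, len=2). Copied 'FB' from pos 10. Output: "BFBBFBBFBBFBBFFB"
Token 8: backref(off=2, len=3) (overlapping!). Copied 'FBF' from pos 14. Output: "BFBBFBBFBBFBBFFBFBF"

Answer: BFBBFBBFBBFBBFFBFBF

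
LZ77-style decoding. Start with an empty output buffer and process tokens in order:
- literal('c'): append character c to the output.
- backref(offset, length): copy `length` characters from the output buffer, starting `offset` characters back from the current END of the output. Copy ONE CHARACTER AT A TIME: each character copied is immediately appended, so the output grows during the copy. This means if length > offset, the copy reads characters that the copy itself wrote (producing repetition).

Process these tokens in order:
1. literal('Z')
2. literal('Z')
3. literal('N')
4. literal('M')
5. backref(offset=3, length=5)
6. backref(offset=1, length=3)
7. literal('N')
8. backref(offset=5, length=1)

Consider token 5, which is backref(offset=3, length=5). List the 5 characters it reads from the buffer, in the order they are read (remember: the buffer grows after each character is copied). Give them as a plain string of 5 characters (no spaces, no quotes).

Answer: ZNMZN

Derivation:
Token 1: literal('Z'). Output: "Z"
Token 2: literal('Z'). Output: "ZZ"
Token 3: literal('N'). Output: "ZZN"
Token 4: literal('M'). Output: "ZZNM"
Token 5: backref(off=3, len=5). Buffer before: "ZZNM" (len 4)
  byte 1: read out[1]='Z', append. Buffer now: "ZZNMZ"
  byte 2: read out[2]='N', append. Buffer now: "ZZNMZN"
  byte 3: read out[3]='M', append. Buffer now: "ZZNMZNM"
  byte 4: read out[4]='Z', append. Buffer now: "ZZNMZNMZ"
  byte 5: read out[5]='N', append. Buffer now: "ZZNMZNMZN"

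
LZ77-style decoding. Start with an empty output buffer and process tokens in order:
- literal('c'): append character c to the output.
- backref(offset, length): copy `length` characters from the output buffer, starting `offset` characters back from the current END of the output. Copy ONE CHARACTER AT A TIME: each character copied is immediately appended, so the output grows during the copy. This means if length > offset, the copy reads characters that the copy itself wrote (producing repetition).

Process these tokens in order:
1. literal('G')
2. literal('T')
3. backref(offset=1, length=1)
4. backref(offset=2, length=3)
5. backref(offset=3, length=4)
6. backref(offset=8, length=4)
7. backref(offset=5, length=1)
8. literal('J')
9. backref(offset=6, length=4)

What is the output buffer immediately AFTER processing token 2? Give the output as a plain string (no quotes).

Answer: GT

Derivation:
Token 1: literal('G'). Output: "G"
Token 2: literal('T'). Output: "GT"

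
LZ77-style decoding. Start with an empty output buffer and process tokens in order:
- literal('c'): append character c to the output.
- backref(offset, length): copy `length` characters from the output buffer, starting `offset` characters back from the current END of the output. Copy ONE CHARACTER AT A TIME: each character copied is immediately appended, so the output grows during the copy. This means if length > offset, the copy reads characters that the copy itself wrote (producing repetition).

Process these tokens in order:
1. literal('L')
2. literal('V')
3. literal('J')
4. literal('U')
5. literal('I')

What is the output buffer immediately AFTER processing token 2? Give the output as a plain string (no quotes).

Answer: LV

Derivation:
Token 1: literal('L'). Output: "L"
Token 2: literal('V'). Output: "LV"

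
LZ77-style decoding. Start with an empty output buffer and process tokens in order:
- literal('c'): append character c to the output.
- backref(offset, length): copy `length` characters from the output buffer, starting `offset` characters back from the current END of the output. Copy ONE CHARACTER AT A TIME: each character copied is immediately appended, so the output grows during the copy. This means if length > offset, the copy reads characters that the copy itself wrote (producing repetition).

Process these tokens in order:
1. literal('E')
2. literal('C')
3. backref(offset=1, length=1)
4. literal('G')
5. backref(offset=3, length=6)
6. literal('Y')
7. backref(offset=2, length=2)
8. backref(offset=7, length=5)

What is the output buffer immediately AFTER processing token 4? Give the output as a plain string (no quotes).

Answer: ECCG

Derivation:
Token 1: literal('E'). Output: "E"
Token 2: literal('C'). Output: "EC"
Token 3: backref(off=1, len=1). Copied 'C' from pos 1. Output: "ECC"
Token 4: literal('G'). Output: "ECCG"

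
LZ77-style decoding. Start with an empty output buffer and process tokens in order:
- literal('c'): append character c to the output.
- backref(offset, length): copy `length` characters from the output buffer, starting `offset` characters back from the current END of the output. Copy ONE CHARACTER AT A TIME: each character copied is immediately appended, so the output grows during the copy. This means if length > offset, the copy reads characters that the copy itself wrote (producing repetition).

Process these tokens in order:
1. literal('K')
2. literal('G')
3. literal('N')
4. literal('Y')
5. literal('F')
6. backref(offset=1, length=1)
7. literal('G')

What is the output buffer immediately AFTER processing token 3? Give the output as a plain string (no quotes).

Token 1: literal('K'). Output: "K"
Token 2: literal('G'). Output: "KG"
Token 3: literal('N'). Output: "KGN"

Answer: KGN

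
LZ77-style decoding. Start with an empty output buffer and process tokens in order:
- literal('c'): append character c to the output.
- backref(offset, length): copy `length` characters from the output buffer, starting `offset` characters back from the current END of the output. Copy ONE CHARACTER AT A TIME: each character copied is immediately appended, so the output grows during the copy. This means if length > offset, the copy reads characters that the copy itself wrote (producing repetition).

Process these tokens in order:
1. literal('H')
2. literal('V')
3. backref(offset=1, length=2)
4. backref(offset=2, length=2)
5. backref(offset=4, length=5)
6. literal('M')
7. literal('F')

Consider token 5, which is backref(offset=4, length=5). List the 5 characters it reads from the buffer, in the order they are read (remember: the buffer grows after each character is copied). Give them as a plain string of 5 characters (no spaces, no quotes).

Token 1: literal('H'). Output: "H"
Token 2: literal('V'). Output: "HV"
Token 3: backref(off=1, len=2) (overlapping!). Copied 'VV' from pos 1. Output: "HVVV"
Token 4: backref(off=2, len=2). Copied 'VV' from pos 2. Output: "HVVVVV"
Token 5: backref(off=4, len=5). Buffer before: "HVVVVV" (len 6)
  byte 1: read out[2]='V', append. Buffer now: "HVVVVVV"
  byte 2: read out[3]='V', append. Buffer now: "HVVVVVVV"
  byte 3: read out[4]='V', append. Buffer now: "HVVVVVVVV"
  byte 4: read out[5]='V', append. Buffer now: "HVVVVVVVVV"
  byte 5: read out[6]='V', append. Buffer now: "HVVVVVVVVVV"

Answer: VVVVV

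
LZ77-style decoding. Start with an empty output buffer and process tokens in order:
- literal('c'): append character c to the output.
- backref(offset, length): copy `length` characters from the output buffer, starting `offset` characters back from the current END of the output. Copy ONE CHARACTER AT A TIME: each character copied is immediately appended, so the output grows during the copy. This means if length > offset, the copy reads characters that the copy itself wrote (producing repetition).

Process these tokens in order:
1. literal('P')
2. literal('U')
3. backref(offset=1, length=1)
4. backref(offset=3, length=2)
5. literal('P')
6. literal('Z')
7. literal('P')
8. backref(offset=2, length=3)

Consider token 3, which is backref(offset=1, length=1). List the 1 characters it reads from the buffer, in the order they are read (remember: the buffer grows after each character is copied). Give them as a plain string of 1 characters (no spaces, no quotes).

Answer: U

Derivation:
Token 1: literal('P'). Output: "P"
Token 2: literal('U'). Output: "PU"
Token 3: backref(off=1, len=1). Buffer before: "PU" (len 2)
  byte 1: read out[1]='U', append. Buffer now: "PUU"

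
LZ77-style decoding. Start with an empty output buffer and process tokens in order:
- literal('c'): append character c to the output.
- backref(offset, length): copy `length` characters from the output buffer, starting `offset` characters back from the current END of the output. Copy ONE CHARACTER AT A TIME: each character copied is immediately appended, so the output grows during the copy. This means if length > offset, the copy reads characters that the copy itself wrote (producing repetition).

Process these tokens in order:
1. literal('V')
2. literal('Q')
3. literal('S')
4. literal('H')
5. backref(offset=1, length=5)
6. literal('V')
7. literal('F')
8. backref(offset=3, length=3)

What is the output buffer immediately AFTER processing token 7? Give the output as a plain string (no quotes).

Answer: VQSHHHHHHVF

Derivation:
Token 1: literal('V'). Output: "V"
Token 2: literal('Q'). Output: "VQ"
Token 3: literal('S'). Output: "VQS"
Token 4: literal('H'). Output: "VQSH"
Token 5: backref(off=1, len=5) (overlapping!). Copied 'HHHHH' from pos 3. Output: "VQSHHHHHH"
Token 6: literal('V'). Output: "VQSHHHHHHV"
Token 7: literal('F'). Output: "VQSHHHHHHVF"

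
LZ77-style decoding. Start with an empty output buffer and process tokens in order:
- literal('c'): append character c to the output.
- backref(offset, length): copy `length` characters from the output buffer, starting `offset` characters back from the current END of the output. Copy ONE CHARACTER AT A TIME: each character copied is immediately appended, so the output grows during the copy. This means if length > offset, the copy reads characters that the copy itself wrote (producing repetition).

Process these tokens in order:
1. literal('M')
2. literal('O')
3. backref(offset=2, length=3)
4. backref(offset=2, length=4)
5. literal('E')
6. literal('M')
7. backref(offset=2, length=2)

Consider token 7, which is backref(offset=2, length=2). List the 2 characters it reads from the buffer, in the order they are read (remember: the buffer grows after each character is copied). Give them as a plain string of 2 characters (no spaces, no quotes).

Token 1: literal('M'). Output: "M"
Token 2: literal('O'). Output: "MO"
Token 3: backref(off=2, len=3) (overlapping!). Copied 'MOM' from pos 0. Output: "MOMOM"
Token 4: backref(off=2, len=4) (overlapping!). Copied 'OMOM' from pos 3. Output: "MOMOMOMOM"
Token 5: literal('E'). Output: "MOMOMOMOME"
Token 6: literal('M'). Output: "MOMOMOMOMEM"
Token 7: backref(off=2, len=2). Buffer before: "MOMOMOMOMEM" (len 11)
  byte 1: read out[9]='E', append. Buffer now: "MOMOMOMOMEME"
  byte 2: read out[10]='M', append. Buffer now: "MOMOMOMOMEMEM"

Answer: EM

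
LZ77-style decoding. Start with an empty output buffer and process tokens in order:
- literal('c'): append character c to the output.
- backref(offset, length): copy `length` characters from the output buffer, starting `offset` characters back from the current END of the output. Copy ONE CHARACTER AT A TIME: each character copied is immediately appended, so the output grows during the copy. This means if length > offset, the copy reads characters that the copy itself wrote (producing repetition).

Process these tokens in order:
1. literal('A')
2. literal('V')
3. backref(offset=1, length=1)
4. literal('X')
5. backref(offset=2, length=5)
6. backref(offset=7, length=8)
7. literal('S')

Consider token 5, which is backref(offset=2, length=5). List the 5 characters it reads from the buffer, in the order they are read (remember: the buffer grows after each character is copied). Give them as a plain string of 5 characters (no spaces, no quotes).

Token 1: literal('A'). Output: "A"
Token 2: literal('V'). Output: "AV"
Token 3: backref(off=1, len=1). Copied 'V' from pos 1. Output: "AVV"
Token 4: literal('X'). Output: "AVVX"
Token 5: backref(off=2, len=5). Buffer before: "AVVX" (len 4)
  byte 1: read out[2]='V', append. Buffer now: "AVVXV"
  byte 2: read out[3]='X', append. Buffer now: "AVVXVX"
  byte 3: read out[4]='V', append. Buffer now: "AVVXVXV"
  byte 4: read out[5]='X', append. Buffer now: "AVVXVXVX"
  byte 5: read out[6]='V', append. Buffer now: "AVVXVXVXV"

Answer: VXVXV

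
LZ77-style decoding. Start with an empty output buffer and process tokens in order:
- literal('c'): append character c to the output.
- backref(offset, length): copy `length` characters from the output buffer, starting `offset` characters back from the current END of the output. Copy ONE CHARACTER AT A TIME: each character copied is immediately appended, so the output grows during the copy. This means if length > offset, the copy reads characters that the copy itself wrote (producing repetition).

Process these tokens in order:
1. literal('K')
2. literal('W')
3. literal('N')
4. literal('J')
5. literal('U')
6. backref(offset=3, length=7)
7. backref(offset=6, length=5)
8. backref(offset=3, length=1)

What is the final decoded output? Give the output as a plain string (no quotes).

Answer: KWNJUNJUNJUNJUNJUN

Derivation:
Token 1: literal('K'). Output: "K"
Token 2: literal('W'). Output: "KW"
Token 3: literal('N'). Output: "KWN"
Token 4: literal('J'). Output: "KWNJ"
Token 5: literal('U'). Output: "KWNJU"
Token 6: backref(off=3, len=7) (overlapping!). Copied 'NJUNJUN' from pos 2. Output: "KWNJUNJUNJUN"
Token 7: backref(off=6, len=5). Copied 'JUNJU' from pos 6. Output: "KWNJUNJUNJUNJUNJU"
Token 8: backref(off=3, len=1). Copied 'N' from pos 14. Output: "KWNJUNJUNJUNJUNJUN"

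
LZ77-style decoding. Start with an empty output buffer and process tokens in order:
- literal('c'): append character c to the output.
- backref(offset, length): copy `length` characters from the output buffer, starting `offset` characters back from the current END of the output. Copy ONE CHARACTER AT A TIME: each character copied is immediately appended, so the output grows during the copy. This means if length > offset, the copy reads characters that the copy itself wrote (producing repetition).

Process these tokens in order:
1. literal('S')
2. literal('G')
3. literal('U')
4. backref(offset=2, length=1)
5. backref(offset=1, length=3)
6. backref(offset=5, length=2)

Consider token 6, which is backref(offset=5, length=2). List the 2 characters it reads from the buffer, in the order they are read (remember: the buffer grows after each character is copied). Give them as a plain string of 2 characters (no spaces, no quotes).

Token 1: literal('S'). Output: "S"
Token 2: literal('G'). Output: "SG"
Token 3: literal('U'). Output: "SGU"
Token 4: backref(off=2, len=1). Copied 'G' from pos 1. Output: "SGUG"
Token 5: backref(off=1, len=3) (overlapping!). Copied 'GGG' from pos 3. Output: "SGUGGGG"
Token 6: backref(off=5, len=2). Buffer before: "SGUGGGG" (len 7)
  byte 1: read out[2]='U', append. Buffer now: "SGUGGGGU"
  byte 2: read out[3]='G', append. Buffer now: "SGUGGGGUG"

Answer: UG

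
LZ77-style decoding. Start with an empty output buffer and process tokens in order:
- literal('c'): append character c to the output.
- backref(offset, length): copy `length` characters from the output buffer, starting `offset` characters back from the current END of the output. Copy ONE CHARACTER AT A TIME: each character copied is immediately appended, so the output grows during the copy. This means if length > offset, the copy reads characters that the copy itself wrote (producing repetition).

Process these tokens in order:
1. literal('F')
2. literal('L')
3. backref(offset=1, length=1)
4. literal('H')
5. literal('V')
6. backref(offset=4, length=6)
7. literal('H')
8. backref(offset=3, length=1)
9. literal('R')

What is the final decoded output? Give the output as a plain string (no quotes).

Answer: FLLHVLLHVLLHLR

Derivation:
Token 1: literal('F'). Output: "F"
Token 2: literal('L'). Output: "FL"
Token 3: backref(off=1, len=1). Copied 'L' from pos 1. Output: "FLL"
Token 4: literal('H'). Output: "FLLH"
Token 5: literal('V'). Output: "FLLHV"
Token 6: backref(off=4, len=6) (overlapping!). Copied 'LLHVLL' from pos 1. Output: "FLLHVLLHVLL"
Token 7: literal('H'). Output: "FLLHVLLHVLLH"
Token 8: backref(off=3, len=1). Copied 'L' from pos 9. Output: "FLLHVLLHVLLHL"
Token 9: literal('R'). Output: "FLLHVLLHVLLHLR"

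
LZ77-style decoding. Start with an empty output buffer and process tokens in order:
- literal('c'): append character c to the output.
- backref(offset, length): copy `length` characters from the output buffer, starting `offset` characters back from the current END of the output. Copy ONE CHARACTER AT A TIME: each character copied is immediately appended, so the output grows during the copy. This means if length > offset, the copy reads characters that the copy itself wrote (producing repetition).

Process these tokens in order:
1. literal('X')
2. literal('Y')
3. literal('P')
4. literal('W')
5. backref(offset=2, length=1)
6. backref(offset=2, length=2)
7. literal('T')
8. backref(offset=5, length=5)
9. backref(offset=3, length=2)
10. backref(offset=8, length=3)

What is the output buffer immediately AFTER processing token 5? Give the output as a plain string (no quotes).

Token 1: literal('X'). Output: "X"
Token 2: literal('Y'). Output: "XY"
Token 3: literal('P'). Output: "XYP"
Token 4: literal('W'). Output: "XYPW"
Token 5: backref(off=2, len=1). Copied 'P' from pos 2. Output: "XYPWP"

Answer: XYPWP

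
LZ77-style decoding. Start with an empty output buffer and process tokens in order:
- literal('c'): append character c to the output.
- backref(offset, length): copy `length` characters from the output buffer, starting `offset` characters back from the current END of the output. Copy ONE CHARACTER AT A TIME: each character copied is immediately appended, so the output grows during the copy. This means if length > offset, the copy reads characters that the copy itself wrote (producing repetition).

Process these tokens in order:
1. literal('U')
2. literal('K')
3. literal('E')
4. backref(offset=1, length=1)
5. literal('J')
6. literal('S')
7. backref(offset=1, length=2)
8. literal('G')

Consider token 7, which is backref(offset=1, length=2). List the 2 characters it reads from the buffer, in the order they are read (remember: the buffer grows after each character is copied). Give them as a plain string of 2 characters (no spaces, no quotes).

Answer: SS

Derivation:
Token 1: literal('U'). Output: "U"
Token 2: literal('K'). Output: "UK"
Token 3: literal('E'). Output: "UKE"
Token 4: backref(off=1, len=1). Copied 'E' from pos 2. Output: "UKEE"
Token 5: literal('J'). Output: "UKEEJ"
Token 6: literal('S'). Output: "UKEEJS"
Token 7: backref(off=1, len=2). Buffer before: "UKEEJS" (len 6)
  byte 1: read out[5]='S', append. Buffer now: "UKEEJSS"
  byte 2: read out[6]='S', append. Buffer now: "UKEEJSSS"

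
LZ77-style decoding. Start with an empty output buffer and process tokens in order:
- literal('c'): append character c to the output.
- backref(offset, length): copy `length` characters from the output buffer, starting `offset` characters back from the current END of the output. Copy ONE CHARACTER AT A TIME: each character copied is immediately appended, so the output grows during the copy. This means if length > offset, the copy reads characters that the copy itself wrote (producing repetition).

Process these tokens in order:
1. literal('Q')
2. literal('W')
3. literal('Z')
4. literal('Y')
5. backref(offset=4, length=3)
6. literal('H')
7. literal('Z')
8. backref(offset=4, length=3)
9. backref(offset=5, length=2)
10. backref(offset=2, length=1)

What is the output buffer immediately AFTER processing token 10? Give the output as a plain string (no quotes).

Answer: QWZYQWZHZWZHHZH

Derivation:
Token 1: literal('Q'). Output: "Q"
Token 2: literal('W'). Output: "QW"
Token 3: literal('Z'). Output: "QWZ"
Token 4: literal('Y'). Output: "QWZY"
Token 5: backref(off=4, len=3). Copied 'QWZ' from pos 0. Output: "QWZYQWZ"
Token 6: literal('H'). Output: "QWZYQWZH"
Token 7: literal('Z'). Output: "QWZYQWZHZ"
Token 8: backref(off=4, len=3). Copied 'WZH' from pos 5. Output: "QWZYQWZHZWZH"
Token 9: backref(off=5, len=2). Copied 'HZ' from pos 7. Output: "QWZYQWZHZWZHHZ"
Token 10: backref(off=2, len=1). Copied 'H' from pos 12. Output: "QWZYQWZHZWZHHZH"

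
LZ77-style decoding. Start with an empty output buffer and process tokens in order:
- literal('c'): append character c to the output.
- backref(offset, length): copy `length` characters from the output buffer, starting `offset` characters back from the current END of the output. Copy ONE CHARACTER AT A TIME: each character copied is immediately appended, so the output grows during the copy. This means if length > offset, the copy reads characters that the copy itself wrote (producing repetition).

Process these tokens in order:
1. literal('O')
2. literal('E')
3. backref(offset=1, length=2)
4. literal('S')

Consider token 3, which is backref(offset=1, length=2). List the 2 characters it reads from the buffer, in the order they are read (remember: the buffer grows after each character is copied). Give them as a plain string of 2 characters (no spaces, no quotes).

Token 1: literal('O'). Output: "O"
Token 2: literal('E'). Output: "OE"
Token 3: backref(off=1, len=2). Buffer before: "OE" (len 2)
  byte 1: read out[1]='E', append. Buffer now: "OEE"
  byte 2: read out[2]='E', append. Buffer now: "OEEE"

Answer: EE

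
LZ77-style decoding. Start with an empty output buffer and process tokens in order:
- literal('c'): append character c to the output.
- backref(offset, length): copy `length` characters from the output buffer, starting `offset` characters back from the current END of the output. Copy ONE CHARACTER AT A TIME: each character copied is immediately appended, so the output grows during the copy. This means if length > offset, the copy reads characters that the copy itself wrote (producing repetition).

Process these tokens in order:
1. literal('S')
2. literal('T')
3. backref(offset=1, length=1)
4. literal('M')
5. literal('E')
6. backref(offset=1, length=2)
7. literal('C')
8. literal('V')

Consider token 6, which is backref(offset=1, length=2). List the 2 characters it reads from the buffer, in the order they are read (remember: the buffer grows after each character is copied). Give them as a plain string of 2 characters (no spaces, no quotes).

Token 1: literal('S'). Output: "S"
Token 2: literal('T'). Output: "ST"
Token 3: backref(off=1, len=1). Copied 'T' from pos 1. Output: "STT"
Token 4: literal('M'). Output: "STTM"
Token 5: literal('E'). Output: "STTME"
Token 6: backref(off=1, len=2). Buffer before: "STTME" (len 5)
  byte 1: read out[4]='E', append. Buffer now: "STTMEE"
  byte 2: read out[5]='E', append. Buffer now: "STTMEEE"

Answer: EE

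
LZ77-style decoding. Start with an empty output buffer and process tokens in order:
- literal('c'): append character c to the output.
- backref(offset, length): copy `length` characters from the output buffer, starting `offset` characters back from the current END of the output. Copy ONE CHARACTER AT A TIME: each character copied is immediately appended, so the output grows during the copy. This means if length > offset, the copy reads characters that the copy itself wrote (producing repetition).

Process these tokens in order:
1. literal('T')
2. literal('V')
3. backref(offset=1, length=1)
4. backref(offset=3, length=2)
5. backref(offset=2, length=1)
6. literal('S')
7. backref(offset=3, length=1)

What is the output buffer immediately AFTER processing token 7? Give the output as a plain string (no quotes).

Token 1: literal('T'). Output: "T"
Token 2: literal('V'). Output: "TV"
Token 3: backref(off=1, len=1). Copied 'V' from pos 1. Output: "TVV"
Token 4: backref(off=3, len=2). Copied 'TV' from pos 0. Output: "TVVTV"
Token 5: backref(off=2, len=1). Copied 'T' from pos 3. Output: "TVVTVT"
Token 6: literal('S'). Output: "TVVTVTS"
Token 7: backref(off=3, len=1). Copied 'V' from pos 4. Output: "TVVTVTSV"

Answer: TVVTVTSV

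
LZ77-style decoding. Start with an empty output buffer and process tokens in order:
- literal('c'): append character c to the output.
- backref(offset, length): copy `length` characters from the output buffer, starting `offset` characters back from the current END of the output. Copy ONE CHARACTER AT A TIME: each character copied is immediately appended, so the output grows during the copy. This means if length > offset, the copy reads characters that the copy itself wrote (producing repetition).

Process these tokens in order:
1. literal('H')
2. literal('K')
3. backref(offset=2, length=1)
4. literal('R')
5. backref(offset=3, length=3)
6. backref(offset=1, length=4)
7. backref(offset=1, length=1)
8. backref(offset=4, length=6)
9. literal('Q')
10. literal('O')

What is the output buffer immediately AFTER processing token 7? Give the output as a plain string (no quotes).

Token 1: literal('H'). Output: "H"
Token 2: literal('K'). Output: "HK"
Token 3: backref(off=2, len=1). Copied 'H' from pos 0. Output: "HKH"
Token 4: literal('R'). Output: "HKHR"
Token 5: backref(off=3, len=3). Copied 'KHR' from pos 1. Output: "HKHRKHR"
Token 6: backref(off=1, len=4) (overlapping!). Copied 'RRRR' from pos 6. Output: "HKHRKHRRRRR"
Token 7: backref(off=1, len=1). Copied 'R' from pos 10. Output: "HKHRKHRRRRRR"

Answer: HKHRKHRRRRRR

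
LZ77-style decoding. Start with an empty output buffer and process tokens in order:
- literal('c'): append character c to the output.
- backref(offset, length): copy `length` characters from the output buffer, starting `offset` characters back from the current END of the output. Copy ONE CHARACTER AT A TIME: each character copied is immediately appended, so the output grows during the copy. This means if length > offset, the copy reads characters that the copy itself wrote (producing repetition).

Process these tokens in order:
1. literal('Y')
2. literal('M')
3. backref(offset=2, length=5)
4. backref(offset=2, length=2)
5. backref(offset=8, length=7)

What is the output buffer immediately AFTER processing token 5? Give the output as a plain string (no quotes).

Answer: YMYMYMYMYMYMYMYM

Derivation:
Token 1: literal('Y'). Output: "Y"
Token 2: literal('M'). Output: "YM"
Token 3: backref(off=2, len=5) (overlapping!). Copied 'YMYMY' from pos 0. Output: "YMYMYMY"
Token 4: backref(off=2, len=2). Copied 'MY' from pos 5. Output: "YMYMYMYMY"
Token 5: backref(off=8, len=7). Copied 'MYMYMYM' from pos 1. Output: "YMYMYMYMYMYMYMYM"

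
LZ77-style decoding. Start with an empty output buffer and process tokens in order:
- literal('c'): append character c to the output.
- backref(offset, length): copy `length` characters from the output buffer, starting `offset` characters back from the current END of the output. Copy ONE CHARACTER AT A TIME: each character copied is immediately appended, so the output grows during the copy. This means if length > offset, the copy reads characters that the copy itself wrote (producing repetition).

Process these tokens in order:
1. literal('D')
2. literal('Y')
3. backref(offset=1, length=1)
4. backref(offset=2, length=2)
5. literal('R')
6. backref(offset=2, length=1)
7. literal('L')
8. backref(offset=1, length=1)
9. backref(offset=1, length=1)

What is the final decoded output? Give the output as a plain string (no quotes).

Answer: DYYYYRYLLL

Derivation:
Token 1: literal('D'). Output: "D"
Token 2: literal('Y'). Output: "DY"
Token 3: backref(off=1, len=1). Copied 'Y' from pos 1. Output: "DYY"
Token 4: backref(off=2, len=2). Copied 'YY' from pos 1. Output: "DYYYY"
Token 5: literal('R'). Output: "DYYYYR"
Token 6: backref(off=2, len=1). Copied 'Y' from pos 4. Output: "DYYYYRY"
Token 7: literal('L'). Output: "DYYYYRYL"
Token 8: backref(off=1, len=1). Copied 'L' from pos 7. Output: "DYYYYRYLL"
Token 9: backref(off=1, len=1). Copied 'L' from pos 8. Output: "DYYYYRYLLL"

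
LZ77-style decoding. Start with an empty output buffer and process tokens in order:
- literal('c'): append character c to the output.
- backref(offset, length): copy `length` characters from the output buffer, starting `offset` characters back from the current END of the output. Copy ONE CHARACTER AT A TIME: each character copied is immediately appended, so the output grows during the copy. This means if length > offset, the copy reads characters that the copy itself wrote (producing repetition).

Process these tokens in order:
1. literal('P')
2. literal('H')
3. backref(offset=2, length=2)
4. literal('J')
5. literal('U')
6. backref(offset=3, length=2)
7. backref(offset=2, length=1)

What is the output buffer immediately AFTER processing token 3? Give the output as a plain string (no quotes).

Answer: PHPH

Derivation:
Token 1: literal('P'). Output: "P"
Token 2: literal('H'). Output: "PH"
Token 3: backref(off=2, len=2). Copied 'PH' from pos 0. Output: "PHPH"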